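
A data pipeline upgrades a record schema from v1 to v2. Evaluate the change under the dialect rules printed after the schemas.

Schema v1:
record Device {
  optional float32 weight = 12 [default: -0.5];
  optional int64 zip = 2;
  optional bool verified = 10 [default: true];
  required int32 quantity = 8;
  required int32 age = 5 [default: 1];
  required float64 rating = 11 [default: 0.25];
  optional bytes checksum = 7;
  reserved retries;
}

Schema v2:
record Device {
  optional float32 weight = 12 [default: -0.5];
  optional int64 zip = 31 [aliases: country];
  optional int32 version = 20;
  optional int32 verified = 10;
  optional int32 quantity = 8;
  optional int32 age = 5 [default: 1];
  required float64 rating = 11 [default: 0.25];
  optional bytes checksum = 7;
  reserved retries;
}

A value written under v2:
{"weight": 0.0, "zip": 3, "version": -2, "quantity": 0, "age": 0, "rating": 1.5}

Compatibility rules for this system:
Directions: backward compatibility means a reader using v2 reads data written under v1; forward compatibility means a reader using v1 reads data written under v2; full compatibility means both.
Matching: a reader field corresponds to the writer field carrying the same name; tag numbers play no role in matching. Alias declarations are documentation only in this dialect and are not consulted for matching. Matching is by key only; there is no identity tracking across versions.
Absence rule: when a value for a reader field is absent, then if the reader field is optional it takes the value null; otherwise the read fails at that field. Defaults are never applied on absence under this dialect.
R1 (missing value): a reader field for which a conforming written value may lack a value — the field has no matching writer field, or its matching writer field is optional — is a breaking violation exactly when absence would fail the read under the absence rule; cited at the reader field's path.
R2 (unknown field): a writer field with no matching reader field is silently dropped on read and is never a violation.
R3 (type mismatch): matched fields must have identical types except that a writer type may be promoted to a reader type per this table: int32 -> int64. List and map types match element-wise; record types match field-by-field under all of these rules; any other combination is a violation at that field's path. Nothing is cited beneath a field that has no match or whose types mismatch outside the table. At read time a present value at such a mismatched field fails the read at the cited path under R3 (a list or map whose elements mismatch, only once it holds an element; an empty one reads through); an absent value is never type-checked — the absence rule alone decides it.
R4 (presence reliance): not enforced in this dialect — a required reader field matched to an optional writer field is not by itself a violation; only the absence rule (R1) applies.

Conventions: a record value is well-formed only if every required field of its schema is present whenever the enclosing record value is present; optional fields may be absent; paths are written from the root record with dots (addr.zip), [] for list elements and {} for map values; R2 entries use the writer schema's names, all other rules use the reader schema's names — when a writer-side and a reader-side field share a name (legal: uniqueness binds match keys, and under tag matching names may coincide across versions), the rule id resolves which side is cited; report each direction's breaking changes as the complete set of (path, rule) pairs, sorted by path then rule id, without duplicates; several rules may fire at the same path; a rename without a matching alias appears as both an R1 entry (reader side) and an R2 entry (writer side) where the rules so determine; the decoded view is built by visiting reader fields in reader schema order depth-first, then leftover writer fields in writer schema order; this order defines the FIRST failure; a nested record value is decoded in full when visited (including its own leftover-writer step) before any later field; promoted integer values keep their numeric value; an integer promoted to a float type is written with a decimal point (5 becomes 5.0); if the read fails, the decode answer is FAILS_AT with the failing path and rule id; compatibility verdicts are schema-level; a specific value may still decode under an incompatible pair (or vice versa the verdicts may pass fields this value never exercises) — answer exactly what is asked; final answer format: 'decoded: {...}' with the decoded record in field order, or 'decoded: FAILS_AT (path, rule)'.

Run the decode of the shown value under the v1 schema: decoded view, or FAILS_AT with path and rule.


decoded: {"weight": 0.0, "zip": 3, "verified": null, "quantity": 0, "age": 0, "rating": 1.5, "checksum": null}

arrows below run writer -> reader for Device
migrating the Device value to v1:
  weight := 0.0
  zip := 3
  verified := null (not supplied -> null)
  quantity := 0
  age := 0
  rating := 1.5
  checksum := null (not supplied -> null)
  writer version: unmatched, discarded
  => decoded: {"weight": 0.0, "zip": 3, "verified": null, "quantity": 0, "age": 0, "rating": 1.5, "checksum": null}
remaining Device differences; none change what is asked:
  field quantity in record Device: required changed to optional -> changes Device's schema-level verdicts only — the decode of this value is the same
  field zip in record Device: tag 2 changed to 31 -> fires no rule on Device under this dialect and leaves the result unchanged
  added field version to record Device: optional int32, tag 20 (in v2 it sits immediately before verified) -> fires no rule on Device under this dialect and leaves the result unchanged
  field age in record Device: required changed to optional -> changes Device's schema-level verdicts only — the decode of this value is the same
  field verified in record Device: type bool changed to int32 (its default is dropped) -> changes Device's schema-level verdicts only — the decode of this value is the same


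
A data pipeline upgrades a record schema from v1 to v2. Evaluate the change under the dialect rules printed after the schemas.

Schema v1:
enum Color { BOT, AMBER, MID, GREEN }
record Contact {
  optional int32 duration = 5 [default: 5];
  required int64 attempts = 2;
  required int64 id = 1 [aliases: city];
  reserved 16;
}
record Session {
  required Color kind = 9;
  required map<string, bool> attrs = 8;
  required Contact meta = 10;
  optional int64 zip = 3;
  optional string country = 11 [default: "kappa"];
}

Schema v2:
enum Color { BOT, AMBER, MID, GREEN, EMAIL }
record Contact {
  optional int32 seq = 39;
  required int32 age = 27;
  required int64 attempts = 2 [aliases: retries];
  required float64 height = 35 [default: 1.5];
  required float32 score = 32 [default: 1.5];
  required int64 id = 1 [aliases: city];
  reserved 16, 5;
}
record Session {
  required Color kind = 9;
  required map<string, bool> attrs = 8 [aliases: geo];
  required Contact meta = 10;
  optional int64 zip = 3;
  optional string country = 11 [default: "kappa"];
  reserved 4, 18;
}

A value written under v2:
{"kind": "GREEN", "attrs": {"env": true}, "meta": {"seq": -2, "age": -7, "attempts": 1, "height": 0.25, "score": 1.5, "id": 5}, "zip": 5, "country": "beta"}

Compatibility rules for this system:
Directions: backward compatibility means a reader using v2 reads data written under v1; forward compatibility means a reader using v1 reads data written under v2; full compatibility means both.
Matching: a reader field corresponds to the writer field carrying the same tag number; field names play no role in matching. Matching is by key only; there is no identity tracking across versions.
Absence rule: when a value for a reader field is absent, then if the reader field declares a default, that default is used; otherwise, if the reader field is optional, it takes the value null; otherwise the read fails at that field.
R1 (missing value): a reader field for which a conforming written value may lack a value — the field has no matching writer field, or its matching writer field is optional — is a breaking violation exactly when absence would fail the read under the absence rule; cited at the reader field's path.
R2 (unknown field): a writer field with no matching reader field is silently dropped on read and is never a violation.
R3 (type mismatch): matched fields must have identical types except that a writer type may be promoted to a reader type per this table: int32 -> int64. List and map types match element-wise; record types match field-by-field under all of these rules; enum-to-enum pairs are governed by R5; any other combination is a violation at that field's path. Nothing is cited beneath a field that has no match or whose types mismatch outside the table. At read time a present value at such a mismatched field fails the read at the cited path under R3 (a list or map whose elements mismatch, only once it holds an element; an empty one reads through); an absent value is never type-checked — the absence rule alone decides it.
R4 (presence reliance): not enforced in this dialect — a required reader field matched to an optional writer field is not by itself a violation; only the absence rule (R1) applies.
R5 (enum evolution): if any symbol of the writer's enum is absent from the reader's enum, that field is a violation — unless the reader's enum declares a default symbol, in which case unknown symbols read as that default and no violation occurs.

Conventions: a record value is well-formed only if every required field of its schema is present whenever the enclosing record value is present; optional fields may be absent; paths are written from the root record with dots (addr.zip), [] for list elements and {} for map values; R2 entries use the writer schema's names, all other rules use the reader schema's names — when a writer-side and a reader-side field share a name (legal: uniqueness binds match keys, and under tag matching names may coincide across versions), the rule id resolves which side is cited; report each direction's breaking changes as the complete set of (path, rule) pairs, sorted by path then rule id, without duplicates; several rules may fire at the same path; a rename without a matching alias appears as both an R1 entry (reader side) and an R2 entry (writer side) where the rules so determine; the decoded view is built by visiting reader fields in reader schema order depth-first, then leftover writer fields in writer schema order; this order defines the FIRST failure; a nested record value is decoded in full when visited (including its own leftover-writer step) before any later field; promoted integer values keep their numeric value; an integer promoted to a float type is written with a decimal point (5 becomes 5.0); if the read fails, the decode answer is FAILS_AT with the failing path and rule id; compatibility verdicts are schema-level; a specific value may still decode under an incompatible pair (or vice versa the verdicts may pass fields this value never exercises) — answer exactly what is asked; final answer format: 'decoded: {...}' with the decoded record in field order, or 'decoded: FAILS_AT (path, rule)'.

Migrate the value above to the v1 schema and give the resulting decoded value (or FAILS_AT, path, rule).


arrows below run writer -> reader for Session
decode walk for Session under reader schema v1:
  kind := "GREEN"
  attrs := {"env": true}
  meta.duration := 5 (missing; default applied)
  meta.attempts := 1
  meta.id := 5
  writer meta.seq: no reader field; dropped
  writer meta.age: no reader field; dropped
  writer meta.height: no reader field; dropped
  writer meta.score: no reader field; dropped
  zip := 5
  country := "beta"
  => decoded: {"kind": "GREEN", "attrs": {"env": true}, "meta": {"duration": 5, "attempts": 1, "id": 5}, "zip": 5, "country": "beta"}
remaining Session differences; none change what is asked:
  enum Color (field kind in record Session): symbol EMAIL added -> a verdict-level change on Session — the shown value reads the same
  added field age to record Contact: required int32, tag 27 (in v2 it sits immediately before attempts) -> a verdict-level change on Session — the shown value reads the same
  removed field duration from record Contact (its key 5 joins the reserved list) -> fires no rule on Session under this dialect and leaves the result unchanged
  added field seq to record Contact: optional int32, tag 39 (in v2 it sits immediately before attempts) -> fires no rule on Session under this dialect and leaves the result unchanged
  added field score to record Contact: required float32, tag 32, default 1.5 (in v2 it sits immediately before id) -> fires no rule on Session under this dialect and leaves the result unchanged
  added field height to record Contact: required float64, tag 35, default 1.5 (in v2 it sits immediately before id) -> fires no rule on Session under this dialect and leaves the result unchanged

decoded: {"kind": "GREEN", "attrs": {"env": true}, "meta": {"duration": 5, "attempts": 1, "id": 5}, "zip": 5, "country": "beta"}


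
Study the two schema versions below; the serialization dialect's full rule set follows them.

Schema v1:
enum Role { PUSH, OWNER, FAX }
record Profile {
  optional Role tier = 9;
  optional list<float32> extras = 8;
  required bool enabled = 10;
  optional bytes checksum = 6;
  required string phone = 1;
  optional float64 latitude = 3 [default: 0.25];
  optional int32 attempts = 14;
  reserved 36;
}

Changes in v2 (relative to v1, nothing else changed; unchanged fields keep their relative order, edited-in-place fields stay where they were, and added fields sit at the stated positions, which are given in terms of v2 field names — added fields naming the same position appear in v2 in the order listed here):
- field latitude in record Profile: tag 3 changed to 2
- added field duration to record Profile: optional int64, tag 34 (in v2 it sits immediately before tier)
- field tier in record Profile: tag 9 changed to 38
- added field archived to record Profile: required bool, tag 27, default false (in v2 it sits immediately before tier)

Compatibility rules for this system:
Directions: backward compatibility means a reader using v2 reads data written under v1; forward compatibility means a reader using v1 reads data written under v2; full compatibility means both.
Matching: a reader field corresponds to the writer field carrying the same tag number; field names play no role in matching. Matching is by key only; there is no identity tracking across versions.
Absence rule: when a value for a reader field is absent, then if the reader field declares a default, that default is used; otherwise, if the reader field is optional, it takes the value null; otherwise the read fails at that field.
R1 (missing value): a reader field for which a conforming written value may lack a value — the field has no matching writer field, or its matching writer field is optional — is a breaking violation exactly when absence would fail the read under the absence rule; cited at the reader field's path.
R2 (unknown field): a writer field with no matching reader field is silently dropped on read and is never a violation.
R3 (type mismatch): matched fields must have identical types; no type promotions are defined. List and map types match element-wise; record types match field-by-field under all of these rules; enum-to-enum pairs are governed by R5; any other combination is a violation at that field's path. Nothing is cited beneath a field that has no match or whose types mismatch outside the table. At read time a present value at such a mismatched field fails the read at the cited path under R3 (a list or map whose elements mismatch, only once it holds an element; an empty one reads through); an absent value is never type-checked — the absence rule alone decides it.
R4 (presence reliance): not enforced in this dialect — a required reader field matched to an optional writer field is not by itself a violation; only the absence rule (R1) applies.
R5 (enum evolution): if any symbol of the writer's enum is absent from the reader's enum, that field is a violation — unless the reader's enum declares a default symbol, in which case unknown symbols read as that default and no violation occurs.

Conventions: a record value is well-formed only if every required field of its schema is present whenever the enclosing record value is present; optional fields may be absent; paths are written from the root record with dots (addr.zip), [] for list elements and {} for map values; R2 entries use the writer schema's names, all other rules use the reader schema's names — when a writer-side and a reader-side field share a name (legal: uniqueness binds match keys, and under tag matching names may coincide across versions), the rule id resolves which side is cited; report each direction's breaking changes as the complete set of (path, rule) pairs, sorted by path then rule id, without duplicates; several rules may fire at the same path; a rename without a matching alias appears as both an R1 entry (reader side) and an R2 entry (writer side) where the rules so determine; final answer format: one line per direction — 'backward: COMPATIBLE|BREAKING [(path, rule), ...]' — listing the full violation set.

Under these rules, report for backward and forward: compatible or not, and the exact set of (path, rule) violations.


backward: COMPATIBLE []; forward: COMPATIBLE []

the writer's type comes first in each Profile pair
backward on Profile — v2 reading data written by v1:
  duration: no writer-side match
  archived: no writer-side match
  tier: no writer-side match
  list<float32> -> list<float32>, writer optional: extras aligns to extras
  bool -> bool, writer required: enabled aligns to enabled
  bytes -> bytes, writer optional: checksum aligns to checksum
  string -> string, writer required: phone aligns to phone
  latitude: no writer-side match
  int32 -> int32, writer optional: attempts aligns to attempts
  writer field tier has no reader counterpart
  writer field latitude has no reader counterpart
  => no violations; backward on Profile: COMPATIBLE
forward on Profile — v1 reading data written by v2:
  tier: no writer-side match
  list<float32> -> list<float32>, writer optional: extras aligns to extras
  bool -> bool, writer required: enabled aligns to enabled
  bytes -> bytes, writer optional: checksum aligns to checksum
  string -> string, writer required: phone aligns to phone
  latitude: no writer-side match
  int32 -> int32, writer optional: attempts aligns to attempts
  writer field duration has no reader counterpart
  writer field archived has no reader counterpart
  writer field tier has no reader counterpart
  writer field latitude has no reader counterpart
  => no violations; forward on Profile: COMPATIBLE


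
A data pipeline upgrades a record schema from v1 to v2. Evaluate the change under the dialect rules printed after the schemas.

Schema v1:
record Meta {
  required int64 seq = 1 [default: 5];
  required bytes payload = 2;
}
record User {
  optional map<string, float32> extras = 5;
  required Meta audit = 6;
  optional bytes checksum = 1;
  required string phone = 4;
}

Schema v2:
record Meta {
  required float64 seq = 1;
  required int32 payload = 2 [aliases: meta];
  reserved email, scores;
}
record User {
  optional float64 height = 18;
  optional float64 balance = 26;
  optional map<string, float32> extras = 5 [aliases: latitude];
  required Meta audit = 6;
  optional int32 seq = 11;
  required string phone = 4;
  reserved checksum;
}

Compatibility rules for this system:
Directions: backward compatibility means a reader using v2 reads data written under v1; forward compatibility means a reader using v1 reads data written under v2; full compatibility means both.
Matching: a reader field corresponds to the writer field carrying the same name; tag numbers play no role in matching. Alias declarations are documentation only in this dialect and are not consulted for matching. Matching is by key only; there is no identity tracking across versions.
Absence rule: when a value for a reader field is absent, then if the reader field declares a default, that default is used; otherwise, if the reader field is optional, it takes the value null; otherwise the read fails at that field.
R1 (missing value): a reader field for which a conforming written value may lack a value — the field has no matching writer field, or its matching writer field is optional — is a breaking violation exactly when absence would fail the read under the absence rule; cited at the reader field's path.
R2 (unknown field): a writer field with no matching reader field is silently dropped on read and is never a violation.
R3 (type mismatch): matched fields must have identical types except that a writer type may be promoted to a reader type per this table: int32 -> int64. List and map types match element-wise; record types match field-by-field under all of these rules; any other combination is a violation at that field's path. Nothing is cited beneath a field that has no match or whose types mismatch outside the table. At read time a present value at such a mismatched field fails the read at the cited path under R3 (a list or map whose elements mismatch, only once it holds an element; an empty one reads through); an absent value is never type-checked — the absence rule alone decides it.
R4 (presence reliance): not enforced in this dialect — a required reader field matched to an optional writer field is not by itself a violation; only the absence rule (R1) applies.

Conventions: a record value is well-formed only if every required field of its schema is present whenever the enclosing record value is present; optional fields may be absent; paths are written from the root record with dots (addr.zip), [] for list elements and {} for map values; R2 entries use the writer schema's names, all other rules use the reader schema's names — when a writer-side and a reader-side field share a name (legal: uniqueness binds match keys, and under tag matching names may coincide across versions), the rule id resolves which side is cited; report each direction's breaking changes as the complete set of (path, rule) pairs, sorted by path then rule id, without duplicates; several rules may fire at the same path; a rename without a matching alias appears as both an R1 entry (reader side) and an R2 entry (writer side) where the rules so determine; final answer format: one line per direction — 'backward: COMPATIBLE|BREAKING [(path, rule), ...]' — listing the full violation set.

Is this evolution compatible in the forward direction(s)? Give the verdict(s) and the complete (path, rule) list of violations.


the writer's type comes first in each User pair
forward on User — v1 reading data written by v2:
  writer optional, map<string, float32> -> map<string, float32>: reader extras maps from writer extras
  writer required, Meta -> Meta: reader audit maps from writer audit
  checksum: no writer match
  writer required, string -> string: reader phone maps from writer phone
  writer field height has no reader counterpart
  writer field balance has no reader counterpart
  writer field seq has no reader counterpart
  writer required, float64 -> int64: reader audit.seq maps from writer audit.seq
  writer required, int32 -> bytes: reader audit.payload maps from writer audit.payload
  violation R3 at audit.payload
  violation R3 at audit.seq
  => forward: BREAKING (2)
the other User changes do not affect what is asked:
  added field balance to record User: optional float64, tag 26 (in v2 it sits immediately before extras) -> inert for the asked User verdict: nothing fires
  added field seq to record User: optional int32, tag 11 (in v2 it sits immediately before phone) -> inert for the asked User verdict: nothing fires
  removed field checksum from record User (its key "checksum" joins the reserved list) -> inert for the asked User verdict: nothing fires
  added field height to record User: optional float64, tag 18 (in v2 it sits immediately before extras) -> inert for the asked User verdict: nothing fires

forward: BREAKING [(audit.payload, R3), (audit.seq, R3)]


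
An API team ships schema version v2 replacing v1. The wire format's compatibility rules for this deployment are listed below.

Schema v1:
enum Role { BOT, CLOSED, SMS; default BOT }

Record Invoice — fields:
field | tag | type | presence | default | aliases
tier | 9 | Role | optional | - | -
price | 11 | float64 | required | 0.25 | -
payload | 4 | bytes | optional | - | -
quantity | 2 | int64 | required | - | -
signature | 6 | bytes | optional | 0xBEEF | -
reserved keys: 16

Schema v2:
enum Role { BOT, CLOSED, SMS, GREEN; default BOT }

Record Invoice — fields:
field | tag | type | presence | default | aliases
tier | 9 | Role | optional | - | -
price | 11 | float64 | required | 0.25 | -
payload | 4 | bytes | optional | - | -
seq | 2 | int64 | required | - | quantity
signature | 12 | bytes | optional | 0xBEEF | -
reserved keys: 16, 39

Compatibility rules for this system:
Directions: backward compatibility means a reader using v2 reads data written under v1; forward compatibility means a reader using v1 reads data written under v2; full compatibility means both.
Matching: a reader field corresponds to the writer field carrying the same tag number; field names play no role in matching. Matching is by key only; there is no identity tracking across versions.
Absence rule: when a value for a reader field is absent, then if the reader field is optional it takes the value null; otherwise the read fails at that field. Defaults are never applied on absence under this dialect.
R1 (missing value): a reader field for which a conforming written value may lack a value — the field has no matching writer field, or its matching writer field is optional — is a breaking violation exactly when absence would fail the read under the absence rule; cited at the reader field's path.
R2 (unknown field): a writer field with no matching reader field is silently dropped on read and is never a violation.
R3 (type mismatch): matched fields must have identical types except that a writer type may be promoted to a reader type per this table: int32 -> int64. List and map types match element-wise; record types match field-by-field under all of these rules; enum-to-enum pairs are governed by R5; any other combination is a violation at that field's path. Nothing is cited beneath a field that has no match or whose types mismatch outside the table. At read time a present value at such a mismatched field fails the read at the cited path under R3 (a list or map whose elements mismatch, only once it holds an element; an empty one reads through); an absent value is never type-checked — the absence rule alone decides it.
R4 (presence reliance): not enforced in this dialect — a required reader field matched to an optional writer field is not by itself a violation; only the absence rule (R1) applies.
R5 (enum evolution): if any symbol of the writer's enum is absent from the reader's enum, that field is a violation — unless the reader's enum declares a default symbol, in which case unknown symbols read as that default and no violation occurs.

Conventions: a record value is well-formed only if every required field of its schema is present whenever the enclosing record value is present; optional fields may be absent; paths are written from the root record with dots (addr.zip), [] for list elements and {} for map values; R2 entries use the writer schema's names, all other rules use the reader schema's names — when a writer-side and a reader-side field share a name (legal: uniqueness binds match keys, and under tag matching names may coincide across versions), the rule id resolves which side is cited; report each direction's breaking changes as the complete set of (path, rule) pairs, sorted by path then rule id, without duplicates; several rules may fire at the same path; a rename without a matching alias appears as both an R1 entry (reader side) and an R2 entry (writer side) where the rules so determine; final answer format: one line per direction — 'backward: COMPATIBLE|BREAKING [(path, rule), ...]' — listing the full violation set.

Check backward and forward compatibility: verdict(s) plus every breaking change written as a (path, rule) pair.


the writer's type comes first in each Invoice pair
backward analysis of Invoice with v2 as reader and v1 as writer:
  writer optional, Role -> Role: reader tier maps from writer tier
  writer required, float64 -> float64: reader price maps from writer price
  writer optional, bytes -> bytes: reader payload maps from writer payload
  writer required, int64 -> int64: reader seq maps from writer quantity
  signature: no writer-side match
  writer field signature has no reader counterpart
  => backward verdict for Invoice: COMPATIBLE, no violations
forward analysis of Invoice with v1 as reader and v2 as writer:
  writer optional, Role -> Role: reader tier maps from writer tier
  writer required, float64 -> float64: reader price maps from writer price
  writer optional, bytes -> bytes: reader payload maps from writer payload
  writer required, int64 -> int64: reader quantity maps from writer seq
  signature: no writer-side match
  writer field signature has no reader counterpart
  => forward verdict for Invoice: COMPATIBLE, no violations

backward: COMPATIBLE []; forward: COMPATIBLE []


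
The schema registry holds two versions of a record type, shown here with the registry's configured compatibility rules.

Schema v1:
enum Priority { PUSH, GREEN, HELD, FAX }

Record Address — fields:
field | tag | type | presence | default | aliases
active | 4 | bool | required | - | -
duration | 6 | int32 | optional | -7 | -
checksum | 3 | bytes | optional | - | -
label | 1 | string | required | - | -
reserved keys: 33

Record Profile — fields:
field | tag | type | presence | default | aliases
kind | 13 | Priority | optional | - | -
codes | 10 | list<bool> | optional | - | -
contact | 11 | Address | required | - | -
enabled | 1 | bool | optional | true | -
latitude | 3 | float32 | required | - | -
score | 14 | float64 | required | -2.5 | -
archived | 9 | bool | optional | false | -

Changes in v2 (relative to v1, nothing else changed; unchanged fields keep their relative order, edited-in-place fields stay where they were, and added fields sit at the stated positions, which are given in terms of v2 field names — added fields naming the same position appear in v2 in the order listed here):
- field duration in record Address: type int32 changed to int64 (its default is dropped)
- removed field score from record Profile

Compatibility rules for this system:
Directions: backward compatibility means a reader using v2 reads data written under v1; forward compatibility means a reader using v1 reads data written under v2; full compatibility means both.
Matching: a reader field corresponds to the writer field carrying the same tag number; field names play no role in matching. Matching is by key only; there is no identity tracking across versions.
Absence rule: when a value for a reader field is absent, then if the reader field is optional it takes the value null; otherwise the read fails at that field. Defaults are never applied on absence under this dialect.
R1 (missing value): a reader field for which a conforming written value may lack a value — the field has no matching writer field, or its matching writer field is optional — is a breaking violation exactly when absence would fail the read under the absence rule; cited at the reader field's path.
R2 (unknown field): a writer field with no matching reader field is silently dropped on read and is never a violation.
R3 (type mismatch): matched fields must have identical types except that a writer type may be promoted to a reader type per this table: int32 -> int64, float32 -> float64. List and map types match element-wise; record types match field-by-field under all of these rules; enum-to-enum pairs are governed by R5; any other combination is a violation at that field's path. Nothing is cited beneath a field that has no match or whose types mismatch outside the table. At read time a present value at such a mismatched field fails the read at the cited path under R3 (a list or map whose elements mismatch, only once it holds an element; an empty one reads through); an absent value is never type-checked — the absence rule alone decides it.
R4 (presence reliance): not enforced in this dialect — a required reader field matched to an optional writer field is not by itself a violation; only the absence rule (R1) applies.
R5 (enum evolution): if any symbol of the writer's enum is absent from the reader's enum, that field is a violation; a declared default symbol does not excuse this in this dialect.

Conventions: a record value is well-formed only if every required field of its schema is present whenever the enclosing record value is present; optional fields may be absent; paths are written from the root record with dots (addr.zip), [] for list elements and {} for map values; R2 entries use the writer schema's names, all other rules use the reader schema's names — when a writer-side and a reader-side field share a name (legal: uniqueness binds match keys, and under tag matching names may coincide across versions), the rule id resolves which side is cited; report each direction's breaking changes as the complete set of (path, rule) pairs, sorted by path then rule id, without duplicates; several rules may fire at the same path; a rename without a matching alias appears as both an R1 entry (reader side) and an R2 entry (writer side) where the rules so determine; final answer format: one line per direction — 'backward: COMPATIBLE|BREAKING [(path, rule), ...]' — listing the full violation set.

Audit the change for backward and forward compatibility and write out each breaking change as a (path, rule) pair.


backward: COMPATIBLE []; forward: BREAKING [(contact.duration, R3), (score, R1)]

the writer's type comes first in each Profile pair
checking backward for Profile: reader v2 against writer v1:
  writer optional, Priority -> Priority: reader kind maps from writer kind
  writer optional, list<bool> -> list<bool>: reader codes maps from writer codes
  writer required, Address -> Address: reader contact maps from writer contact
  writer optional, bool -> bool: reader enabled maps from writer enabled
  writer required, float32 -> float32: reader latitude maps from writer latitude
  writer optional, bool -> bool: reader archived maps from writer archived
  writer field score has no reader counterpart
  writer required, bool -> bool: reader contact.active maps from writer contact.active
  writer optional, int32 -> int64: reader contact.duration maps from writer contact.duration
  writer optional, bytes -> bytes: reader contact.checksum maps from writer contact.checksum
  writer required, string -> string: reader contact.label maps from writer contact.label
  => backward verdict for Profile: COMPATIBLE, no violations
checking forward for Profile: reader v1 against writer v2:
  writer optional, Priority -> Priority: reader kind maps from writer kind
  writer optional, list<bool> -> list<bool>: reader codes maps from writer codes
  writer required, Address -> Address: reader contact maps from writer contact
  writer optional, bool -> bool: reader enabled maps from writer enabled
  writer required, float32 -> float32: reader latitude maps from writer latitude
  score: no writer match
  writer optional, bool -> bool: reader archived maps from writer archived
  writer required, bool -> bool: reader contact.active maps from writer contact.active
  writer optional, int64 -> int32: reader contact.duration maps from writer contact.duration
  writer optional, bytes -> bytes: reader contact.checksum maps from writer contact.checksum
  writer required, string -> string: reader contact.label maps from writer contact.label
  violation R3 at contact.duration
  violation R1 at score
  forward on Profile therefore BREAKING (2)


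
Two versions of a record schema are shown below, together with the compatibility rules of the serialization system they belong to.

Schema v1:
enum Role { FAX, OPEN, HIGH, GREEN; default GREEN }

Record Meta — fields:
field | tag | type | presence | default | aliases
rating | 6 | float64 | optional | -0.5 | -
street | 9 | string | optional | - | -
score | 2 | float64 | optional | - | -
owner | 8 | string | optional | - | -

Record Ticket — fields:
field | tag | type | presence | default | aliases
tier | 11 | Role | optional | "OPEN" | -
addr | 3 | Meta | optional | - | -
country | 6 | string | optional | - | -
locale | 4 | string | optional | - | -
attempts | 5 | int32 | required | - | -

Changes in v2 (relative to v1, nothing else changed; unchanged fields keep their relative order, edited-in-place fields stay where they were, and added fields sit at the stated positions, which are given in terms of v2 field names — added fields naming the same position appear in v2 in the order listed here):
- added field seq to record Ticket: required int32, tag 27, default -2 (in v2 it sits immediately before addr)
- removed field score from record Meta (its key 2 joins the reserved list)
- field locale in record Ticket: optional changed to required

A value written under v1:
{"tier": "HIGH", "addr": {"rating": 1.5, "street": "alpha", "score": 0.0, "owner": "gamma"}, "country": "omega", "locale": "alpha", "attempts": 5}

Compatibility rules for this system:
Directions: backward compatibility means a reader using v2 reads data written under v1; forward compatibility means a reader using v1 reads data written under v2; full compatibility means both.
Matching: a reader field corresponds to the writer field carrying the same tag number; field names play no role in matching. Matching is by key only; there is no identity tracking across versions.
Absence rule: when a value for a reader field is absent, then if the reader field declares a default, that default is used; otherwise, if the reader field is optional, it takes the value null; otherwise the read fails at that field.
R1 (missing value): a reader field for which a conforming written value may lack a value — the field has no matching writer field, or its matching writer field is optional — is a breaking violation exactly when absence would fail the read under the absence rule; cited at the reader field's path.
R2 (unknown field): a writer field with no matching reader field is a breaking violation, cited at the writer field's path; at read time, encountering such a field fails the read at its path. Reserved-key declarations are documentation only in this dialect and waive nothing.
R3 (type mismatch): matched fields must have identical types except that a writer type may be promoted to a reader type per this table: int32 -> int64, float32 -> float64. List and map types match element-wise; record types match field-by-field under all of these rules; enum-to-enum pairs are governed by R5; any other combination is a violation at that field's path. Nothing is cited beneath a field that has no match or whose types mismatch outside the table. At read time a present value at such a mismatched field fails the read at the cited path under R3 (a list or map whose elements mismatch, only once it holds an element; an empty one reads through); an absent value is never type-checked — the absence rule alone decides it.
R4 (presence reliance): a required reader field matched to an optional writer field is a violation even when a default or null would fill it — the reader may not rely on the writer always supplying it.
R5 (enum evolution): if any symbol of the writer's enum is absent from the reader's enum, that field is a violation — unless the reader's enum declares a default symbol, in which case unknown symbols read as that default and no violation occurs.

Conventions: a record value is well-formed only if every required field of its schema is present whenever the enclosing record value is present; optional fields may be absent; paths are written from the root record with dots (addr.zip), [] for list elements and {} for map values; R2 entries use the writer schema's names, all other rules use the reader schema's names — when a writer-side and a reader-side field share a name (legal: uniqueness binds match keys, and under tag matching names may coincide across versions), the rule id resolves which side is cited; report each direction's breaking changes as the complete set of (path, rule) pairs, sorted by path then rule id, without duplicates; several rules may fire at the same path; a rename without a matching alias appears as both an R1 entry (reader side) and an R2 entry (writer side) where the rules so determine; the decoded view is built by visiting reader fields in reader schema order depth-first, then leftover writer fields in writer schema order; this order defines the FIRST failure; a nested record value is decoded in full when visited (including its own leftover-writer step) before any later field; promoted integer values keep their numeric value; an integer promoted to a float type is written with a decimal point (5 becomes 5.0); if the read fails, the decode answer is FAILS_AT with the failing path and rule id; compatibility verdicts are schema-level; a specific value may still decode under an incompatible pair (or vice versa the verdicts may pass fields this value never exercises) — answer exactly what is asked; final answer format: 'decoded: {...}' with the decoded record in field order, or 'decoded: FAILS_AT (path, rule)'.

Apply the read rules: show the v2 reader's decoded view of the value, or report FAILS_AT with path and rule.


in Ticket below, arrows point writer -> reader
decode walk for Ticket under reader schema v2:
  tier := "HIGH"
  seq := -2 (no value, default fills)
  addr.rating := 1.5
  addr.street := "alpha"
  addr.owner := "gamma"
  read fails at addr.score under R2 (unknown field)
  => FAILS_AT (addr.score, R2)
the other Ticket changes do not affect what is asked:
  added field seq to record Ticket: required int32, tag 27, default -2 (in v2 it sits immediately before addr) -> affects the rule determinations only; this particular Ticket value decodes identically
  field locale in record Ticket: optional changed to required -> affects the rule determinations only; this particular Ticket value decodes identically

decoded: FAILS_AT (addr.score, R2)
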